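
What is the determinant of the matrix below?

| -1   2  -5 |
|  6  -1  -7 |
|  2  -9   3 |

262

Expand along row 1:
  + (-1) · |-1 -7; -9 3| = (-1)·(-3 − 63) = 66
  − 2 · |6 -7; 2 3| = −2·(18 − (-14)) = -64
  + (-5) · |6 -1; 2 -9| = (-5)·(-54 − (-2)) = 260
Sum: (66) + (-64) + (260) = 262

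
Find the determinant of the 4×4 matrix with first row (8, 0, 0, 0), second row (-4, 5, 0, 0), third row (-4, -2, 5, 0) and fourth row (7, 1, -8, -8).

The matrix is lower triangular, so the determinant is the product of the diagonal entries:
det = (8) · (5) · (5) · (-8) = -1600

-1600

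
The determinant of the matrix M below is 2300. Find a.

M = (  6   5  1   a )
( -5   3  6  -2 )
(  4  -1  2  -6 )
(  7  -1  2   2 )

a = 0

Expanding along the row containing a, det(M) is linear in a: det(M) = (-36)·a + (2300).
Set (-36)·a + (2300) = 2300  ⇒  (-36)·a = 0  ⇒  a = 0.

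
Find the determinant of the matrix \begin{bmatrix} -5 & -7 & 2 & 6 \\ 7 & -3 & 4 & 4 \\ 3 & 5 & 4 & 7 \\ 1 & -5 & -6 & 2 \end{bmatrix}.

Expand along row 1:
  + (-5) · M_11   where M_11 = det([-3 4 4; 5 4 7; -5 -6 2]) = -370
  − (-7) · M_12   where M_12 = det([7 4 4; 3 4 7; 1 -6 2]) = 266
  + (2) · M_13   where M_13 = det([7 -3 4; 3 5 7; 1 -5 2]) = 232
  − (6) · M_14   where M_14 = det([7 -3 4; 3 5 4; 1 -5 -6]) = -216
det = (+1)·(-5)·(-370) + (-1)·(-7)·(266) + (+1)·(2)·(232) + (-1)·(6)·(-216) = 5472

The determinant is 5472.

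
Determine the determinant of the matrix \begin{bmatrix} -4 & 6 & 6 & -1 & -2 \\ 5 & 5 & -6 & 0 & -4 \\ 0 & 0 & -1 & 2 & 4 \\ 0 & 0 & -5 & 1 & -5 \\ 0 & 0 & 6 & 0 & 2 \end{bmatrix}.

The matrix is block upper-triangular with a 2×2 block and a 3×3 block on the diagonal, so its determinant equals the product of the determinants of the diagonal blocks.
det of the 2×2 block = -50
det of the 3×3 block = -66
det = (-50)·(-66) = 3300

3300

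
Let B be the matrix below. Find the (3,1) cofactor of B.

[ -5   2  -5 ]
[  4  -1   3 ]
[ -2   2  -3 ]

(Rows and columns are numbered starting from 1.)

The cofactor is 1.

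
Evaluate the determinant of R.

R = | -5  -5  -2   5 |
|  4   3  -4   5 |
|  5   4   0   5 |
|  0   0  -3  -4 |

Expand along row 4 (it has 2 zeros):
  − (-3) · M_43   where M_43 = det([-5 -5 5; 4 3 5; 5 4 5]) = 5
  + (-4) · M_44   where M_44 = det([-5 -5 -2; 4 3 -4; 5 4 0]) = 18
det = (-1)·(-3)·(5) + (+1)·(-4)·(18) = -57

The determinant is -57.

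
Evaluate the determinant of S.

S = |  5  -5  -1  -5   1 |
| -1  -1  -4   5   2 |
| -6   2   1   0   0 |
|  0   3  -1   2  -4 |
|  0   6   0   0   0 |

|S| = 3384

Expand along row 5 (it has 4 zeros):
  − (6) · M_52   where M_52 = det([5 -1 -5 1; -1 -4 5 2; -6 1 0 0; 0 -1 2 -4]) = -564
det = (-1)·(6)·(-564) = 3384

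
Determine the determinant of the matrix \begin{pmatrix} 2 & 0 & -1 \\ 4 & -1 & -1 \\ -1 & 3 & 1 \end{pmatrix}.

-7

Expand along row 1:
  + 2 · |-1 -1; 3 1| = 2·(-1 − (-3)) = 4
  + (-1) · |4 -1; -1 3| = (-1)·(12 − 1) = -11
Sum: (4) + (-11) = -7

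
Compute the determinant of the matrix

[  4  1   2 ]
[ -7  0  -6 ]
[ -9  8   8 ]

The determinant is 190.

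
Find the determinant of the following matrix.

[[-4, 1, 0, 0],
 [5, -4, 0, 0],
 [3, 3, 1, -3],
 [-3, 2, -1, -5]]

The matrix is block lower-triangular with a 2×2 block and a 2×2 block on the diagonal, so its determinant equals the product of the determinants of the diagonal blocks.
det of the 2×2 block = 11
det of the 2×2 block = -8
det = (11)·(-8) = -88

The determinant is -88.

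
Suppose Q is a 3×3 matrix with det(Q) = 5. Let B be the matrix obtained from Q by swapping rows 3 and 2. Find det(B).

-5

Swapping two rows multiplies the determinant by −1.
det(B) = (-1)·(5) = -5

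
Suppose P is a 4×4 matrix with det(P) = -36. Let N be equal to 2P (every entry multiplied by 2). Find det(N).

-576

For a 4×4 matrix, det(2P) = 2^4·det(P) = 16·det(P).
det(N) = (16)·(-36) = -576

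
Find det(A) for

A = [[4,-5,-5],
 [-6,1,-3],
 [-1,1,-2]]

The determinant is 74.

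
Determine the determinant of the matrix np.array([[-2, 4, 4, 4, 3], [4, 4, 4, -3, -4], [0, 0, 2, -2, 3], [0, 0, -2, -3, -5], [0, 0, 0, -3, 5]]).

1488

The matrix is block upper-triangular with a 2×2 block and a 3×3 block on the diagonal, so its determinant equals the product of the determinants of the diagonal blocks.
det of the 2×2 block = -24
det of the 3×3 block = -62
det = (-24)·(-62) = 1488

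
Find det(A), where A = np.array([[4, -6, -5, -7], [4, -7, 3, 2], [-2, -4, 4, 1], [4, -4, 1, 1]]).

det(A) = -96

Expand along row 1:
  + (4) · M_11   where M_11 = det([-7 3 2; -4 4 1; -4 1 1]) = 3
  − (-6) · M_12   where M_12 = det([4 3 2; -2 4 1; 4 1 1]) = -6
  + (-5) · M_13   where M_13 = det([4 -7 2; -2 -4 1; 4 -4 1]) = 6
  − (-7) · M_14   where M_14 = det([4 -7 3; -2 -4 4; 4 -4 1]) = -6
det = (+1)·(4)·(3) + (-1)·(-6)·(-6) + (+1)·(-5)·(6) + (-1)·(-7)·(-6) = -96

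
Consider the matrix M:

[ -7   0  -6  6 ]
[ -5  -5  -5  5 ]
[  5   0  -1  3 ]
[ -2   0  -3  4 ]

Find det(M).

The determinant is -95.

Expand along column 2 (it has 3 zeros):
  + (-5) · M_22   where M_22 = det([-7 -6 6; 5 -1 3; -2 -3 4]) = 19
det = (+1)·(-5)·(19) = -95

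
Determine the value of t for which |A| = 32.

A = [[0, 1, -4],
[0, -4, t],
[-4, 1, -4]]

8

Expanding along the row containing t, det(A) is linear in t: det(A) = (-4)·t + (64).
Set (-4)·t + (64) = 32  ⇒  (-4)·t = -32  ⇒  t = 8.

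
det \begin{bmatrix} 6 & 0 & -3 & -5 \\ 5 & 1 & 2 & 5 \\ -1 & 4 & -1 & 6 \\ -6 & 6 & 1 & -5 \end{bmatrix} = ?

Expand along row 1 (it has 1 zero):
  + (6) · M_11   where M_11 = det([1 2 5; 4 -1 6; 6 1 -5]) = 161
  + (-3) · M_13   where M_13 = det([5 1 5; -1 4 6; -6 6 -5]) = -231
  − (-5) · M_14   where M_14 = det([5 1 2; -1 4 -1; -6 6 1]) = 93
det = (+1)·(6)·(161) + (+1)·(-3)·(-231) + (-1)·(-5)·(93) = 2124

The determinant is 2124.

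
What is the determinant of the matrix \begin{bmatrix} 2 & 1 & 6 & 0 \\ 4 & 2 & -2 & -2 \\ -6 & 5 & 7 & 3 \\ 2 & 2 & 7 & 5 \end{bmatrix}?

Expand along row 1 (it has 1 zero):
  + (2) · M_11   where M_11 = det([2 -2 -2; 5 7 3; 2 7 5]) = 24
  − (1) · M_12   where M_12 = det([4 -2 -2; -6 7 3; 2 7 5]) = 96
  + (6) · M_13   where M_13 = det([4 2 -2; -6 5 3; 2 2 5]) = 192
det = (+1)·(2)·(24) + (-1)·(1)·(96) + (+1)·(6)·(192) = 1104

The determinant is 1104.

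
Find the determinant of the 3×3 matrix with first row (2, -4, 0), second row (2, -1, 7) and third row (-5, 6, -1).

The determinant is 50.

Expand along row 1:
  + 2 · |-1 7; 6 -1| = 2·(1 − 42) = -82
  − (-4) · |2 7; -5 -1| = −(-4)·(-2 − (-35)) = 132
Sum: (-82) + (132) = 50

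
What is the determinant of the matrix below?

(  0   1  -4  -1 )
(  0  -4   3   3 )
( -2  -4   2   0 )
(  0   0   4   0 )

-8

Expand along row 4 (it has 3 zeros):
  − (4) · M_43   where M_43 = det([0 1 -1; 0 -4 3; -2 -4 0]) = 2
det = (-1)·(4)·(2) = -8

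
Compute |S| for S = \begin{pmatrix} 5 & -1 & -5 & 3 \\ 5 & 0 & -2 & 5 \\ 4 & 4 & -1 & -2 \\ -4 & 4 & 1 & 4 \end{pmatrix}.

Expand along row 2 (it has 1 zero):
  − (5) · M_21   where M_21 = det([-1 -5 3; 4 -1 -2; 4 1 4]) = 146
  − (-2) · M_23   where M_23 = det([5 -1 3; 4 4 -2; -4 4 4]) = 224
  + (5) · M_24   where M_24 = det([5 -1 -5; 4 4 -1; -4 4 1]) = -120
det = (-1)·(5)·(146) + (-1)·(-2)·(224) + (+1)·(5)·(-120) = -882

-882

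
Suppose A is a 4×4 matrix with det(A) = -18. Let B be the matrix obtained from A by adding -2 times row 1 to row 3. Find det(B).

Adding a multiple of one row to another leaves the determinant unchanged.
det(B) = (1)·(-18) = -18

The determinant is -18.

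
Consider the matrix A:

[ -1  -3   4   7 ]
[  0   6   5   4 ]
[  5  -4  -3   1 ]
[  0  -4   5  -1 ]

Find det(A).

Expand along column 1 (it has 2 zeros):
  + (-1) · M_11   where M_11 = det([6 5 4; -4 -3 1; -4 5 -1]) = -180
  + (5) · M_31   where M_31 = det([-3 4 7; 6 5 4; -4 5 -1]) = 385
det = (+1)·(-1)·(-180) + (+1)·(5)·(385) = 2105

|A| = 2105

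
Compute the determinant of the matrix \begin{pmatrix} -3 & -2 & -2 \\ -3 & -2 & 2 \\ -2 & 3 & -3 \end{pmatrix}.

52

Expand along row 1:
  + (-3) · |-2 2; 3 -3| = (-3)·(6 − 6) = 0
  − (-2) · |-3 2; -2 -3| = −(-2)·(9 − (-4)) = 26
  + (-2) · |-3 -2; -2 3| = (-2)·(-9 − 4) = 26
Sum: (0) + (26) + (26) = 52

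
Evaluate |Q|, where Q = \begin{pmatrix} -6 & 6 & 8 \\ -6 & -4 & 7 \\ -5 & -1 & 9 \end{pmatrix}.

Expand along column 1:
  + (-6) · |-4 7; -1 9| = (-6)·(-36 − (-7)) = 174
  − (-6) · |6 8; -1 9| = −(-6)·(54 − (-8)) = 372
  + (-5) · |6 8; -4 7| = (-5)·(42 − (-32)) = -370
Sum: (174) + (372) + (-370) = 176

176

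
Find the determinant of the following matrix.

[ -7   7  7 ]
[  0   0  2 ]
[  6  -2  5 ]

56

Expand along row 2:
  − 2 · |-7 7; 6 -2| = −2·(14 − 42) = 56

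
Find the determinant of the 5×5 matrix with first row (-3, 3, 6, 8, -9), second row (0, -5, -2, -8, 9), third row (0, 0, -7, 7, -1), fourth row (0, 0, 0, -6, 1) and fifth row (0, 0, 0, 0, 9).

The matrix is upper triangular, so the determinant is the product of the diagonal entries:
det = (-3) · (-5) · (-7) · (-6) · (9) = 5670

The determinant is 5670.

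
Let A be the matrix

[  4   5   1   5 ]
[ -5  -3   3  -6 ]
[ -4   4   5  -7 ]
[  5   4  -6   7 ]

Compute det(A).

Expand along row 1:
  + (4) · M_11   where M_11 = det([-3 3 -6; 4 5 -7; 4 -6 7]) = 117
  − (5) · M_12   where M_12 = det([-5 3 -6; -4 5 -7; 5 -6 7]) = 20
  + (1) · M_13   where M_13 = det([-5 -3 -6; -4 4 -7; 5 4 7]) = -43
  − (5) · M_14   where M_14 = det([-5 -3 3; -4 4 5; 5 4 -6]) = 109
det = (+1)·(4)·(117) + (-1)·(5)·(20) + (+1)·(1)·(-43) + (-1)·(5)·(109) = -220

The determinant is -220.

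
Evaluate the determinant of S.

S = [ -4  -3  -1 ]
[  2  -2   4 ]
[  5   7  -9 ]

|S| = -98

Expand along column 1:
  + (-4) · |-2 4; 7 -9| = (-4)·(18 − 28) = 40
  − 2 · |-3 -1; 7 -9| = −2·(27 − (-7)) = -68
  + 5 · |-3 -1; -2 4| = 5·(-12 − 2) = -70
Sum: (40) + (-68) + (-70) = -98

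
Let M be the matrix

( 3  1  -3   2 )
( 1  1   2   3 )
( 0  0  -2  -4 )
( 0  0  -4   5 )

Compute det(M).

-52

M is block upper-triangular with a 2×2 block and a 2×2 block on the diagonal, so its determinant equals the product of the determinants of the diagonal blocks.
det of the 2×2 block = 2
det of the 2×2 block = -26
det = (2)·(-26) = -52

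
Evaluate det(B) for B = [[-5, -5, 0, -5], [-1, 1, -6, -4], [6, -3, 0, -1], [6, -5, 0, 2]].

1230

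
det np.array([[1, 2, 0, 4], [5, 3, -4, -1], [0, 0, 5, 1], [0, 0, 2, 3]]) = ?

The determinant is -91.

The matrix is block upper-triangular with a 2×2 block and a 2×2 block on the diagonal, so its determinant equals the product of the determinants of the diagonal blocks.
det of the 2×2 block = -7
det of the 2×2 block = 13
det = (-7)·(13) = -91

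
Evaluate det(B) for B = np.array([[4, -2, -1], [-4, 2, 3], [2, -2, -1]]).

Expand along row 1:
  + 4 · |2 3; -2 -1| = 4·(-2 − (-6)) = 16
  − (-2) · |-4 3; 2 -1| = −(-2)·(4 − 6) = -4
  + (-1) · |-4 2; 2 -2| = (-1)·(8 − 4) = -4
Sum: (16) + (-4) + (-4) = 8

det(B) = 8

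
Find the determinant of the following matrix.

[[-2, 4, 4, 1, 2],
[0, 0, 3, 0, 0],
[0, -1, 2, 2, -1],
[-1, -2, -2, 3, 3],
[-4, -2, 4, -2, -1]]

Expand along row 2 (it has 4 zeros):
  − (3) · M_23   where M_23 = det([-2 4 1 2; 0 -1 2 -1; -1 -2 3 3; -4 -2 -2 -1]) = 233
det = (-1)·(3)·(233) = -699

The determinant is -699.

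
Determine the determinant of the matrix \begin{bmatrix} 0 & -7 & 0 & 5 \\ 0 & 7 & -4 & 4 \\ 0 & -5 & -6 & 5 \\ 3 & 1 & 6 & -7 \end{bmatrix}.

Expand along column 1 (it has 3 zeros):
  − (3) · M_41   where M_41 = det([-7 0 5; 7 -4 4; -5 -6 5]) = -338
det = (-1)·(3)·(-338) = 1014

1014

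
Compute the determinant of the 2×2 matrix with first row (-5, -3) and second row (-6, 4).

-38

det = (-5)·4 − (-3)·(-6) = -20 − 18 = -38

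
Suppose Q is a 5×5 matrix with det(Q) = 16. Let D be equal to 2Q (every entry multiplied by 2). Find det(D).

For a 5×5 matrix, det(2Q) = 2^5·det(Q) = 32·det(Q).
det(D) = (32)·(16) = 512

det(D) = 512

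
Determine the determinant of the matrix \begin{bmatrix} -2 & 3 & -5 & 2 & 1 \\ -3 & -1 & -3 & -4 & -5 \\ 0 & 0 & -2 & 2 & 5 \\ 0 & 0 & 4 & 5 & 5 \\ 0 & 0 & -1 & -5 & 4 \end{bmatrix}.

-2277

The matrix is block upper-triangular with a 2×2 block and a 3×3 block on the diagonal, so its determinant equals the product of the determinants of the diagonal blocks.
det of the 2×2 block = 11
det of the 3×3 block = -207
det = (11)·(-207) = -2277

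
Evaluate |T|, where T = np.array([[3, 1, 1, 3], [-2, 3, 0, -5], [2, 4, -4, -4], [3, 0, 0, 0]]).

det(T) = 192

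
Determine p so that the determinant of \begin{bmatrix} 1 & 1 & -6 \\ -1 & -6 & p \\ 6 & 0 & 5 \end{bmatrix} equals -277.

Expanding along the column containing p, det(M) is linear in p: det(M) = (6)·p + (-241).
Set (6)·p + (-241) = -277  ⇒  (6)·p = -36  ⇒  p = -6.

p = -6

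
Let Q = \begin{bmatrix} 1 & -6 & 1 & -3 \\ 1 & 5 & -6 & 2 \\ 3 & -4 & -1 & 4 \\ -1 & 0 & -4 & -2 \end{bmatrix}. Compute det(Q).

375

Expand along row 4 (it has 1 zero):
  − (-1) · M_41   where M_41 = det([-6 1 -3; 5 -6 2; -4 -1 4]) = 191
  − (-4) · M_43   where M_43 = det([1 -6 -3; 1 5 2; 3 -4 4]) = 73
  + (-2) · M_44   where M_44 = det([1 -6 1; 1 5 -6; 3 -4 -1]) = 54
det = (-1)·(-1)·(191) + (-1)·(-4)·(73) + (+1)·(-2)·(54) = 375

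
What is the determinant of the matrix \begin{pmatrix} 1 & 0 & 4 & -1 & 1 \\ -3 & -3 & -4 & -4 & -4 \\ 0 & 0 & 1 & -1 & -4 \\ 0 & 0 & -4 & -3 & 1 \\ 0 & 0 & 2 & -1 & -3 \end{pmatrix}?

60

The matrix is block upper-triangular with a 2×2 block and a 3×3 block on the diagonal, so its determinant equals the product of the determinants of the diagonal blocks.
det of the 2×2 block = -3
det of the 3×3 block = -20
det = (-3)·(-20) = 60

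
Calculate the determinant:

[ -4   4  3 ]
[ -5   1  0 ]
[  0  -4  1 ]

The determinant is 76.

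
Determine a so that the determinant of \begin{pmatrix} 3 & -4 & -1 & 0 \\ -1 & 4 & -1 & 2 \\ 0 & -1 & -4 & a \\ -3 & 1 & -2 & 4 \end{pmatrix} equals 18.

Expanding along the row containing a, det(A) is linear in a: det(A) = (36)·a + (-198).
Set (36)·a + (-198) = 18  ⇒  (36)·a = 216  ⇒  a = 6.

a = 6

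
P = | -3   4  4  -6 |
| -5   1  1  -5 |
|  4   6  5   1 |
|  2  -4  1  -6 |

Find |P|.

-65

Expand along row 1:
  + (-3) · M_11   where M_11 = det([1 1 -5; 6 5 1; -4 1 -6]) = -129
  − (4) · M_12   where M_12 = det([-5 1 -5; 4 5 1; 2 1 -6]) = 211
  + (4) · M_13   where M_13 = det([-5 1 -5; 4 6 1; 2 -4 -6]) = 326
  − (-6) · M_14   where M_14 = det([-5 1 1; 4 6 5; 2 -4 1]) = -152
det = (+1)·(-3)·(-129) + (-1)·(4)·(211) + (+1)·(4)·(326) + (-1)·(-6)·(-152) = -65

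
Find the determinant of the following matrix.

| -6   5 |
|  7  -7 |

The determinant is 7.

det = (-6)·(-7) − 5·7 = 42 − 35 = 7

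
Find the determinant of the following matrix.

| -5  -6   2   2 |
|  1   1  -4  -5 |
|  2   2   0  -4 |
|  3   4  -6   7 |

The determinant is 64.

Expand along row 3 (it has 1 zero):
  + (2) · M_31   where M_31 = det([-6 2 2; 1 -4 -5; 4 -6 7]) = 314
  − (2) · M_32   where M_32 = det([-5 2 2; 1 -4 -5; 3 -6 7]) = 258
  − (-4) · M_34   where M_34 = det([-5 -6 2; 1 1 -4; 3 4 -6]) = -12
det = (+1)·(2)·(314) + (-1)·(2)·(258) + (-1)·(-4)·(-12) = 64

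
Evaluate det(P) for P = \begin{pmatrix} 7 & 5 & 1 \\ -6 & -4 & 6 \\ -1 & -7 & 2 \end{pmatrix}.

Expand along column 1:
  + 7 · |-4 6; -7 2| = 7·(-8 − (-42)) = 238
  − (-6) · |5 1; -7 2| = −(-6)·(10 − (-7)) = 102
  + (-1) · |5 1; -4 6| = (-1)·(30 − (-4)) = -34
Sum: (238) + (102) + (-34) = 306

306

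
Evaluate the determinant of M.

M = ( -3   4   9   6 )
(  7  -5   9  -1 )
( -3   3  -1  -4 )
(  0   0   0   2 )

Expand along row 4 (it has 3 zeros):
  + (2) · M_44   where M_44 = det([-3 4 9; 7 -5 9; -3 3 -1]) = 40
det = (+1)·(2)·(40) = 80

The determinant is 80.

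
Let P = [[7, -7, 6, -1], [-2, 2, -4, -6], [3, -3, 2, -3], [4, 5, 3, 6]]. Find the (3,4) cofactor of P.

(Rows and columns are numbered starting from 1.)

Delete row 3 and column 4; the remaining 3×3 submatrix is [7 -7 6; -2 2 -4; 4 5 3].
Its determinant is 144.
The cofactor carries sign (−1)^(3+4) = −1, so C_{3,4} = −(144) = -144.

-144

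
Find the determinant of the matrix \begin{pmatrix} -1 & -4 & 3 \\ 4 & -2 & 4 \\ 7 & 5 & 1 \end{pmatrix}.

28

Expand along column 1:
  + (-1) · |-2 4; 5 1| = (-1)·(-2 − 20) = 22
  − 4 · |-4 3; 5 1| = −4·(-4 − 15) = 76
  + 7 · |-4 3; -2 4| = 7·(-16 − (-6)) = -70
Sum: (22) + (76) + (-70) = 28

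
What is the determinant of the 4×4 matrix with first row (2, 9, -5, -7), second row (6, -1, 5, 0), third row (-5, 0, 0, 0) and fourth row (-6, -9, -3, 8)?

Expand along row 3 (it has 3 zeros):
  + (-5) · M_31   where M_31 = det([9 -5 -7; -1 5 0; -9 -3 8]) = -16
det = (+1)·(-5)·(-16) = 80

80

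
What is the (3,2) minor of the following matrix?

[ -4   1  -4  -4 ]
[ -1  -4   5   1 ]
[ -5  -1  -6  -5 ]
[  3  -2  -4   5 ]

Delete row 3 and column 2; the remaining 3×3 submatrix is [-4 -4 -4; -1 5 1; 3 -4 5].
Its determinant is -104.

The minor is -104.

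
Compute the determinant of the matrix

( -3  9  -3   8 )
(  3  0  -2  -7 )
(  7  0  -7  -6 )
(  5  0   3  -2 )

2376

Expand along column 2 (it has 3 zeros):
  − (9) · M_12   where M_12 = det([3 -2 -7; 7 -7 -6; 5 3 -2]) = -264
det = (-1)·(9)·(-264) = 2376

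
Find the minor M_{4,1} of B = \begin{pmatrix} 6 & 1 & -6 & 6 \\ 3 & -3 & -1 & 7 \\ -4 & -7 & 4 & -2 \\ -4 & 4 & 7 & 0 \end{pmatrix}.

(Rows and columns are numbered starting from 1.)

190

Delete row 4 and column 1; the remaining 3×3 submatrix is [1 -6 6; -3 -1 7; -7 4 -2].
Its determinant is 190.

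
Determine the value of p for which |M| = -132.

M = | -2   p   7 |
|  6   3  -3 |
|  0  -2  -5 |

p = -3

Expanding along the row containing p, det(M) is linear in p: det(M) = (30)·p + (-42).
Set (30)·p + (-42) = -132  ⇒  (30)·p = -90  ⇒  p = -3.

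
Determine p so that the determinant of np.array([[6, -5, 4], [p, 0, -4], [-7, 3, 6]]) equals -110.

p = -1

Expanding along the column containing p, det(A) is linear in p: det(A) = (42)·p + (-68).
Set (42)·p + (-68) = -110  ⇒  (42)·p = -42  ⇒  p = -1.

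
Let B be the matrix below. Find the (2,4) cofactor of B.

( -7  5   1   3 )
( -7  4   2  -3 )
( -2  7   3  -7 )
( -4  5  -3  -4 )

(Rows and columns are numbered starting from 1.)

Delete row 2 and column 4; the remaining 3×3 submatrix is [-7 5 1; -2 7 3; -4 5 -3].
Its determinant is 180.
The cofactor carries sign (−1)^(2+4) = +1, so C_{2,4} = +(180) = 180.

180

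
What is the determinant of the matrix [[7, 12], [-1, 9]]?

det = 7·9 − 12·(-1) = 63 − (-12) = 75

75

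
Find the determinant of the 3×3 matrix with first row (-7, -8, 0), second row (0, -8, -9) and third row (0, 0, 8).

448

The matrix is upper triangular, so the determinant is the product of the diagonal entries:
det = (-7) · (-8) · (8) = 448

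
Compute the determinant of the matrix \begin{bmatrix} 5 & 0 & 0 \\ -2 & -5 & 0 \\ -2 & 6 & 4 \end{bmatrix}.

The matrix is lower triangular, so the determinant is the product of the diagonal entries:
det = (5) · (-5) · (4) = -100

-100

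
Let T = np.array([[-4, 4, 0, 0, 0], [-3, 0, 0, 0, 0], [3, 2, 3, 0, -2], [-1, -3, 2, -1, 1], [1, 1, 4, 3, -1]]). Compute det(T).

T is block lower-triangular with a 2×2 block and a 3×3 block on the diagonal, so its determinant equals the product of the determinants of the diagonal blocks.
det of the 2×2 block = 12
det of the 3×3 block = -26
det = (12)·(-26) = -312

The determinant is -312.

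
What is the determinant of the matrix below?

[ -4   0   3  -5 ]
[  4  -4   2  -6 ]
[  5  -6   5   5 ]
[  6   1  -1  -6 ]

Expand along row 1 (it has 1 zero):
  + (-4) · M_11   where M_11 = det([-4 2 -6; -6 5 5; 1 -1 -6]) = 32
  + (3) · M_13   where M_13 = det([4 -4 -6; 5 -6 5; 6 1 -6]) = -362
  − (-5) · M_14   where M_14 = det([4 -4 2; 5 -6 5; 6 1 -1]) = -54
det = (+1)·(-4)·(32) + (+1)·(3)·(-362) + (-1)·(-5)·(-54) = -1484

-1484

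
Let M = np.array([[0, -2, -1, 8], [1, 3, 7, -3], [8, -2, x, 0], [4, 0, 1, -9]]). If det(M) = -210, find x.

Expanding along the column containing x, det(M) is linear in x: det(M) = (-90)·x + (510).
Set (-90)·x + (510) = -210  ⇒  (-90)·x = -720  ⇒  x = 8.

8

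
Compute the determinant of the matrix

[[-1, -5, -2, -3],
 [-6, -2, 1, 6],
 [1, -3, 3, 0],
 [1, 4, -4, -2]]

-51

Expand along row 3 (it has 1 zero):
  + (1) · M_31   where M_31 = det([-5 -2 -3; -2 1 6; 4 -4 -2]) = -162
  − (-3) · M_32   where M_32 = det([-1 -2 -3; -6 1 6; 1 -4 -2]) = -79
  + (3) · M_33   where M_33 = det([-1 -5 -3; -6 -2 6; 1 4 -2]) = 116
det = (+1)·(1)·(-162) + (-1)·(-3)·(-79) + (+1)·(3)·(116) = -51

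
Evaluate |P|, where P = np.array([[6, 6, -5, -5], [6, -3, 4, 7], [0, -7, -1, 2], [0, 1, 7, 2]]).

|P| = -1728

Expand along column 1 (it has 2 zeros):
  + (6) · M_11   where M_11 = det([-3 4 7; -7 -1 2; 1 7 2]) = -224
  − (6) · M_21   where M_21 = det([6 -5 -5; -7 -1 2; 1 7 2]) = 64
det = (+1)·(6)·(-224) + (-1)·(6)·(64) = -1728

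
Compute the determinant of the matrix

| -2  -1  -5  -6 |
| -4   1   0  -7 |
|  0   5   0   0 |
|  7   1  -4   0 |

-1025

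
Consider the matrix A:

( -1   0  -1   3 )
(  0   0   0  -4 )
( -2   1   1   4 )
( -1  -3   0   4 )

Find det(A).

40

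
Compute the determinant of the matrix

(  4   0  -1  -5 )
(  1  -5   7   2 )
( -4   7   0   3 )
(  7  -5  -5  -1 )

-1359

Expand along row 1 (it has 1 zero):
  + (4) · M_11   where M_11 = det([-5 7 2; 7 0 3; -5 -5 -1]) = -201
  + (-1) · M_13   where M_13 = det([1 -5 2; -4 7 3; 7 -5 -1]) = -135
  − (-5) · M_14   where M_14 = det([1 -5 7; -4 7 0; 7 -5 -5]) = -138
det = (+1)·(4)·(-201) + (+1)·(-1)·(-135) + (-1)·(-5)·(-138) = -1359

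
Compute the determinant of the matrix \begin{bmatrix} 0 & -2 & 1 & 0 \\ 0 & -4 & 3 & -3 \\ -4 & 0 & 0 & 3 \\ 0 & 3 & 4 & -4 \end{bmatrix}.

The determinant is 100.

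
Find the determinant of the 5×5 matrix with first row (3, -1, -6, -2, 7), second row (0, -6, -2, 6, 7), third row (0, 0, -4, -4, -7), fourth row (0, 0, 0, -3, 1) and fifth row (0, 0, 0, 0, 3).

The matrix is upper triangular, so the determinant is the product of the diagonal entries:
det = (3) · (-6) · (-4) · (-3) · (3) = -648

The determinant is -648.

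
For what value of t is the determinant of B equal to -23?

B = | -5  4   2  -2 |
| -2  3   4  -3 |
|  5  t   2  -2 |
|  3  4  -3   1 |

5

Expanding along the column containing t, det(B) is linear in t: det(B) = (-23)·t + (92).
Set (-23)·t + (92) = -23  ⇒  (-23)·t = -115  ⇒  t = 5.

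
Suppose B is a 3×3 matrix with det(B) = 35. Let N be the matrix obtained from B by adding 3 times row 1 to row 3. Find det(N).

|N| = 35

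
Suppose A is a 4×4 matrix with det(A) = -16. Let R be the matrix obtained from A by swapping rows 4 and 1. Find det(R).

det(R) = 16

Swapping two rows multiplies the determinant by −1.
det(R) = (-1)·(-16) = 16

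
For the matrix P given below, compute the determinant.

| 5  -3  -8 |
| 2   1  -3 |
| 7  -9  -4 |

84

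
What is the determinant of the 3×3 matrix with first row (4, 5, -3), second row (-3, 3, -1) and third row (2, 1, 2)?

Expand along row 1:
  + 4 · |3 -1; 1 2| = 4·(6 − (-1)) = 28
  − 5 · |-3 -1; 2 2| = −5·(-6 − (-2)) = 20
  + (-3) · |-3 3; 2 1| = (-3)·(-3 − 6) = 27
Sum: (28) + (20) + (27) = 75

The determinant is 75.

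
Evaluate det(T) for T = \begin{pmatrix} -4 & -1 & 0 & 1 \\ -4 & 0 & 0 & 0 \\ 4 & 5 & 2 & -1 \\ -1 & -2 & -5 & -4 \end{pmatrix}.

|T| = -32

Expand along row 2 (it has 3 zeros):
  − (-4) · M_21   where M_21 = det([-1 0 1; 5 2 -1; -2 -5 -4]) = -8
det = (-1)·(-4)·(-8) = -32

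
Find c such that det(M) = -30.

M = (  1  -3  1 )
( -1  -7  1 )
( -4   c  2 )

Expanding along the column containing c, det(M) is linear in c: det(M) = (-2)·c + (-36).
Set (-2)·c + (-36) = -30  ⇒  (-2)·c = 6  ⇒  c = -3.

-3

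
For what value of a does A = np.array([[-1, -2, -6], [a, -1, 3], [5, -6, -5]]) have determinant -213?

Expanding along the row containing a, det(A) is linear in a: det(A) = (26)·a + (-83).
Set (26)·a + (-83) = -213  ⇒  (26)·a = -130  ⇒  a = -5.

-5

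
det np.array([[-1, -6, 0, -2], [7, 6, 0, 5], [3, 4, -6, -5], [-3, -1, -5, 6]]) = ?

Expand along column 3 (it has 2 zeros):
  + (-6) · M_33   where M_33 = det([-1 -6 -2; 7 6 5; -3 -1 6]) = 279
  − (-5) · M_43   where M_43 = det([-1 -6 -2; 7 6 5; 3 4 -5]) = -270
det = (+1)·(-6)·(279) + (-1)·(-5)·(-270) = -3024

-3024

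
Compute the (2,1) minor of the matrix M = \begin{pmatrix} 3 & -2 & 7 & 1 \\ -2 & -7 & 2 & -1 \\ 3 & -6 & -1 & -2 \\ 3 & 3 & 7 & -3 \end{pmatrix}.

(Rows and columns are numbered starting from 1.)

-241

Delete row 2 and column 1; the remaining 3×3 submatrix is [-2 7 1; -6 -1 -2; 3 7 -3].
Its determinant is -241.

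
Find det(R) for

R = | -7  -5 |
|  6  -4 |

det(R) = 58

det(R) = (-7)·(-4) − (-5)·6 = 28 − (-30) = 58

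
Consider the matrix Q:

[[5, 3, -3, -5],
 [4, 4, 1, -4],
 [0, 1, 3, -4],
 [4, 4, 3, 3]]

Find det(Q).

Expand along row 3 (it has 1 zero):
  − (1) · M_32   where M_32 = det([5 -3 -5; 4 1 -4; 4 3 3]) = 119
  + (3) · M_33   where M_33 = det([5 3 -5; 4 4 -4; 4 4 3]) = 56
  − (-4) · M_34   where M_34 = det([5 3 -3; 4 4 1; 4 4 3]) = 16
det = (-1)·(1)·(119) + (+1)·(3)·(56) + (-1)·(-4)·(16) = 113

The determinant is 113.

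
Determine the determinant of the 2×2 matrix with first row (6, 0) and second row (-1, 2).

The determinant is 12.

det = 6·2 − 0·(-1) = 12 − 0 = 12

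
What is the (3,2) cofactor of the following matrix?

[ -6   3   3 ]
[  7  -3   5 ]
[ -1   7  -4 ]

Delete row 3 and column 2; the remaining 2×2 submatrix is [-6 3; 7 5].
Its determinant is (-6)·5 − 3·7 = -51.
The cofactor carries sign (−1)^(3+2) = −1, so C_{3,2} = −(-51) = 51.

51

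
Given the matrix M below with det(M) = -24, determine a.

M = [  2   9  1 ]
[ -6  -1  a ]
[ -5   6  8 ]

7

Expanding along the column containing a, det(M) is linear in a: det(M) = (-57)·a + (375).
Set (-57)·a + (375) = -24  ⇒  (-57)·a = -399  ⇒  a = 7.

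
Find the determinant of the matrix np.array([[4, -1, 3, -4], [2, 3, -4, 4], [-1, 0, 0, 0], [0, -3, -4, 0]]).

Expand along row 3 (it has 3 zeros):
  + (-1) · M_31   where M_31 = det([-1 3 -4; 3 -4 4; -3 -4 0]) = 44
det = (+1)·(-1)·(44) = -44

-44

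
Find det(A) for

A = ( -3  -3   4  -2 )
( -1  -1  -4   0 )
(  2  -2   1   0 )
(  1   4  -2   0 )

Expand along column 4 (it has 3 zeros):
  − (-2) · M_14   where M_14 = det([-1 -1 -4; 2 -2 1; 1 4 -2]) = -45
det = (-1)·(-2)·(-45) = -90

The determinant is -90.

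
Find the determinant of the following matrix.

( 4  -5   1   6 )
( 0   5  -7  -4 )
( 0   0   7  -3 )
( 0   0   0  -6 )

The matrix is upper triangular, so the determinant is the product of the diagonal entries:
det = (4) · (5) · (7) · (-6) = -840

The determinant is -840.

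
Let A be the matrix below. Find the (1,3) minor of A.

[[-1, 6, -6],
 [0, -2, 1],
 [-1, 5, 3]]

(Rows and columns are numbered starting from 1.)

-2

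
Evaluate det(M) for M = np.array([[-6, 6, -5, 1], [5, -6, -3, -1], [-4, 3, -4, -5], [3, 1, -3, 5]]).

-939

Expand along row 1:
  + (-6) · M_11   where M_11 = det([-6 -3 -1; 3 -4 -5; 1 -3 5]) = 275
  − (6) · M_12   where M_12 = det([5 -3 -1; -4 -4 -5; 3 -3 5]) = -214
  + (-5) · M_13   where M_13 = det([5 -6 -1; -4 3 -5; 3 1 5]) = 83
  − (1) · M_14   where M_14 = det([5 -6 -3; -4 3 -4; 3 1 -3]) = 158
det = (+1)·(-6)·(275) + (-1)·(6)·(-214) + (+1)·(-5)·(83) + (-1)·(1)·(158) = -939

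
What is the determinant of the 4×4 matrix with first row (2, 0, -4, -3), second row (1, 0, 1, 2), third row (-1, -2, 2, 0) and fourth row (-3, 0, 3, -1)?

-24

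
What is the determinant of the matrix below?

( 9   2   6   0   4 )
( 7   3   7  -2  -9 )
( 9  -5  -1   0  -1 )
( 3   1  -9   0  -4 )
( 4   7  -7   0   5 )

The determinant is -9444.

Expand along column 4 (it has 4 zeros):
  + (-2) · M_24   where M_24 = det([9 2 6 4; 9 -5 -1 -1; 3 1 -9 -4; 4 7 -7 5]) = 4722
det = (+1)·(-2)·(4722) = -9444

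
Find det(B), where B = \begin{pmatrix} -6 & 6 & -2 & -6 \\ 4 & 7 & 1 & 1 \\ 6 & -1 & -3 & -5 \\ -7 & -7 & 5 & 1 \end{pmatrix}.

Expand along row 1:
  + (-6) · M_11   where M_11 = det([7 1 1; -1 -3 -5; -7 5 1]) = 164
  − (6) · M_12   where M_12 = det([4 1 1; 6 -3 -5; -7 5 1]) = 126
  + (-2) · M_13   where M_13 = det([4 7 1; 6 -1 -5; -7 -7 1]) = 10
  − (-6) · M_14   where M_14 = det([4 7 1; 6 -1 -3; -7 -7 5]) = -216
det = (+1)·(-6)·(164) + (-1)·(6)·(126) + (+1)·(-2)·(10) + (-1)·(-6)·(-216) = -3056

-3056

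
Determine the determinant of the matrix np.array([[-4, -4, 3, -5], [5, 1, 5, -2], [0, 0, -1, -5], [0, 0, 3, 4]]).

The matrix is block upper-triangular with a 2×2 block and a 2×2 block on the diagonal, so its determinant equals the product of the determinants of the diagonal blocks.
det of the 2×2 block = 16
det of the 2×2 block = 11
det = (16)·(11) = 176

176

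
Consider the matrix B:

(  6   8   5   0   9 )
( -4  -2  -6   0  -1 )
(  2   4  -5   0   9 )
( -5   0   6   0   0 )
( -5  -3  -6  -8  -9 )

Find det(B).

Expand along column 4 (it has 4 zeros):
  − (-8) · M_54   where M_54 = det([6 8 5 9; -4 -2 -6 -1; 2 4 -5 9; -5 0 6 0]) = -960
det = (-1)·(-8)·(-960) = -7680

|B| = -7680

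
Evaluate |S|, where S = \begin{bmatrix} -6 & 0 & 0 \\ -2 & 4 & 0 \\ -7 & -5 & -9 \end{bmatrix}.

216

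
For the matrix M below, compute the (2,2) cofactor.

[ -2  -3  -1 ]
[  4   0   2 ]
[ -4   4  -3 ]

Delete row 2 and column 2; the remaining 2×2 submatrix is [-2 -1; -4 -3].
Its determinant is (-2)·(-3) − (-1)·(-4) = 2.
The cofactor carries sign (−1)^(2+2) = +1, so C_{2,2} = +(2) = 2.

2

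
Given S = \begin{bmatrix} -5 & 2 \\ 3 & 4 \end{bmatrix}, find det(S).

The determinant is -26.

det(S) = (-5)·4 − 2·3 = -20 − 6 = -26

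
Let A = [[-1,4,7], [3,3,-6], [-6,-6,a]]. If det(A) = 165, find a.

a = 1

Expanding along the column containing a, det(A) is linear in a: det(A) = (-15)·a + (180).
Set (-15)·a + (180) = 165  ⇒  (-15)·a = -15  ⇒  a = 1.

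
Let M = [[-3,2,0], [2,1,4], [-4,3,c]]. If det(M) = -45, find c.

7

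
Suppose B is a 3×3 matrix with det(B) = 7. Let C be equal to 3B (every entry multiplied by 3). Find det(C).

For a 3×3 matrix, det(3B) = 3^3·det(B) = 27·det(B).
det(C) = (27)·(7) = 189

det(C) = 189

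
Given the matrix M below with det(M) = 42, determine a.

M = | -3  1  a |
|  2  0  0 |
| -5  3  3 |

a = 8

Expanding along the column containing a, det(M) is linear in a: det(M) = (6)·a + (-6).
Set (6)·a + (-6) = 42  ⇒  (6)·a = 48  ⇒  a = 8.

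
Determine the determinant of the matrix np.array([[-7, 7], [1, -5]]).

28

det = (-7)·(-5) − 7·1 = 35 − 7 = 28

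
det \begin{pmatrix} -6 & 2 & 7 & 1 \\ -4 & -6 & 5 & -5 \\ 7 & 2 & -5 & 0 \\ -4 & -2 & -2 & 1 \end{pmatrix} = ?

-224

Expand along row 3 (it has 1 zero):
  + (7) · M_31   where M_31 = det([2 7 1; -6 5 -5; -2 -2 1]) = 124
  − (2) · M_32   where M_32 = det([-6 7 1; -4 5 -5; -4 -2 1]) = 226
  + (-5) · M_33   where M_33 = det([-6 2 1; -4 -6 -5; -4 -2 1]) = 128
det = (+1)·(7)·(124) + (-1)·(2)·(226) + (+1)·(-5)·(128) = -224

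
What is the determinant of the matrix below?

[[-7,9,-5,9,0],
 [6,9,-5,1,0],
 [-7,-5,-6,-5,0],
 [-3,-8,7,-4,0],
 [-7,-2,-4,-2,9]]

Expand along column 5 (it has 4 zeros):
  + (9) · M_55   where M_55 = det([-7 9 -5 9; 6 9 -5 1; -7 -5 -6 -5; -3 -8 7 -4]) = -3724
det = (+1)·(9)·(-3724) = -33516

The determinant is -33516.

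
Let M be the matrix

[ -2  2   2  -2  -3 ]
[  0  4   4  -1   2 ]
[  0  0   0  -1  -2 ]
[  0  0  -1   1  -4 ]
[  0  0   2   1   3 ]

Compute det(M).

|M| = -88

M is block upper-triangular with a 2×2 block and a 3×3 block on the diagonal, so its determinant equals the product of the determinants of the diagonal blocks.
det of the 2×2 block = -8
det of the 3×3 block = 11
det = (-8)·(11) = -88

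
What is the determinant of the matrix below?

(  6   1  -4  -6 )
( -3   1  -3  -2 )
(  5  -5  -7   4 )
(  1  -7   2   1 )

Expand along row 1:
  + (6) · M_11   where M_11 = det([1 -3 -2; -5 -7 4; -7 2 1]) = 172
  − (1) · M_12   where M_12 = det([-3 -3 -2; 5 -7 4; 1 2 1]) = 14
  + (-4) · M_13   where M_13 = det([-3 1 -2; 5 -5 4; 1 -7 1]) = -10
  − (-6) · M_14   where M_14 = det([-3 1 -3; 5 -5 -7; 1 -7 2]) = 250
det = (+1)·(6)·(172) + (-1)·(1)·(14) + (+1)·(-4)·(-10) + (-1)·(-6)·(250) = 2558

The determinant is 2558.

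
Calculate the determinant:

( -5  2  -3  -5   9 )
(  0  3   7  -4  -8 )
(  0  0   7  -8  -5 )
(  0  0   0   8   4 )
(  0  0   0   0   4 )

The determinant is -3360.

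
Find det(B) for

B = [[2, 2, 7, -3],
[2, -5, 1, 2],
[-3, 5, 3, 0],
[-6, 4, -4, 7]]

|B| = -335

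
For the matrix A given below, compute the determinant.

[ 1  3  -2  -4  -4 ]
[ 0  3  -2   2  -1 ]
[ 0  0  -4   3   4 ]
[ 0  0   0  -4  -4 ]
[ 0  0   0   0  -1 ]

det(A) = -48

A is upper triangular, so det(A) is the product of the diagonal entries:
det = (1) · (3) · (-4) · (-4) · (-1) = -48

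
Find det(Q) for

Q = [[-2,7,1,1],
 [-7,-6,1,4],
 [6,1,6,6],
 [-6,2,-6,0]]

Expand along row 4 (it has 1 zero):
  − (-6) · M_41   where M_41 = det([7 1 1; -6 1 4; 1 6 6]) = -123
  + (2) · M_42   where M_42 = det([-2 1 1; -7 1 4; 6 6 6]) = 54
  − (-6) · M_43   where M_43 = det([-2 7 1; -7 -6 4; 6 1 6]) = 571
det = (-1)·(-6)·(-123) + (+1)·(2)·(54) + (-1)·(-6)·(571) = 2796

|Q| = 2796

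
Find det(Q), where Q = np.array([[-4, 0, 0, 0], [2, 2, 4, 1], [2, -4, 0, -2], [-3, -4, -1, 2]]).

Expand along row 1 (it has 3 zeros):
  + (-4) · M_11   where M_11 = det([2 4 1; -4 0 -2; -4 -1 2]) = 64
det = (+1)·(-4)·(64) = -256

-256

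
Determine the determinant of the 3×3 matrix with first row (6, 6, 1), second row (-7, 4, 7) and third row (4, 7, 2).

The determinant is -59.

Expand along column 1:
  + 6 · |4 7; 7 2| = 6·(8 − 49) = -246
  − (-7) · |6 1; 7 2| = −(-7)·(12 − 7) = 35
  + 4 · |6 1; 4 7| = 4·(42 − 4) = 152
Sum: (-246) + (35) + (152) = -59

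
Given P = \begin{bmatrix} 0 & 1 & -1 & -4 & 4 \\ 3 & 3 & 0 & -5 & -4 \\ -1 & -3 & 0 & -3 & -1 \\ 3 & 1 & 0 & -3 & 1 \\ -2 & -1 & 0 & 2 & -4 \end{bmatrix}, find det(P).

Expand along column 3 (it has 4 zeros):
  + (-1) · M_13   where M_13 = det([3 3 -5 -4; -1 -3 -3 -1; 3 1 -3 1; -2 -1 2 -4]) = 152
det = (+1)·(-1)·(152) = -152

det(P) = -152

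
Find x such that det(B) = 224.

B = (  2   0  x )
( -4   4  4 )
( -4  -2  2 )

x = 8

Expanding along the row containing x, det(B) is linear in x: det(B) = (24)·x + (32).
Set (24)·x + (32) = 224  ⇒  (24)·x = 192  ⇒  x = 8.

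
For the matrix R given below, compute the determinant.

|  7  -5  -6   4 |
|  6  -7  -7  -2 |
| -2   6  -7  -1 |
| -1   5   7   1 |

-2124

Expand along row 1:
  + (7) · M_11   where M_11 = det([-7 -7 -2; 6 -7 -1; 5 7 1]) = -77
  − (-5) · M_12   where M_12 = det([6 -7 -2; -2 -7 -1; -1 7 1]) = 21
  + (-6) · M_13   where M_13 = det([6 -7 -2; -2 6 -1; -1 5 1]) = 53
  − (4) · M_14   where M_14 = det([6 -7 -7; -2 6 -7; -1 5 7]) = 343
det = (+1)·(7)·(-77) + (-1)·(-5)·(21) + (+1)·(-6)·(53) + (-1)·(4)·(343) = -2124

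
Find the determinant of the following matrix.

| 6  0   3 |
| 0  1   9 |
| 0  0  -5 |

-30

The matrix is upper triangular, so the determinant is the product of the diagonal entries:
det = (6) · (1) · (-5) = -30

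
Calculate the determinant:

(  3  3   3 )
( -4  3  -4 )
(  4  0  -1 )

Expand along column 2:
  − 3 · |-4 -4; 4 -1| = −3·(4 − (-16)) = -60
  + 3 · |3 3; 4 -1| = 3·(-3 − 12) = -45
Sum: (-60) + (-45) = -105

-105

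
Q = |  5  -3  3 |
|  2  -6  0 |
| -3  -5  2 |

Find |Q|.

-132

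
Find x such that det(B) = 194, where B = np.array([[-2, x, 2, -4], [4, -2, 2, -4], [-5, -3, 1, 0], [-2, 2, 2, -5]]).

Expanding along the column containing x, det(B) is linear in x: det(B) = (38)·x + (4).
Set (38)·x + (4) = 194  ⇒  (38)·x = 190  ⇒  x = 5.

x = 5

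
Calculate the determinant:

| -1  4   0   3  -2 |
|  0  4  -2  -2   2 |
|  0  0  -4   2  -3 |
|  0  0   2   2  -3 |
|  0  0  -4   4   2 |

384

The matrix is block upper-triangular with a 2×2 block and a 3×3 block on the diagonal, so its determinant equals the product of the determinants of the diagonal blocks.
det of the 2×2 block = -4
det of the 3×3 block = -96
det = (-4)·(-96) = 384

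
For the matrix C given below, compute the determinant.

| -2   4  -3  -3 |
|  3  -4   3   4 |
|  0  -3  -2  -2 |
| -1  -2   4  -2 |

det(C) = -53

Expand along row 3 (it has 1 zero):
  − (-3) · M_32   where M_32 = det([-2 -3 -3; 3 3 4; -1 4 -2]) = -7
  + (-2) · M_33   where M_33 = det([-2 4 -3; 3 -4 4; -1 -2 -2]) = 6
  − (-2) · M_34   where M_34 = det([-2 4 -3; 3 -4 3; -1 -2 4]) = -10
det = (-1)·(-3)·(-7) + (+1)·(-2)·(6) + (-1)·(-2)·(-10) = -53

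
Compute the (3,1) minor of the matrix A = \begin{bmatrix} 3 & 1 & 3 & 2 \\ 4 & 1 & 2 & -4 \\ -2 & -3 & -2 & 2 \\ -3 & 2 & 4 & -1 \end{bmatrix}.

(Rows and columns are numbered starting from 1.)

-7

Delete row 3 and column 1; the remaining 3×3 submatrix is [1 3 2; 1 2 -4; 2 4 -1].
Its determinant is -7.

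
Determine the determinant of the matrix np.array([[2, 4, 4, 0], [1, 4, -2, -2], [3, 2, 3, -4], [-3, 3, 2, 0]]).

Expand along column 4 (it has 2 zeros):
  + (-2) · M_24   where M_24 = det([2 4 4; 3 2 3; -3 3 2]) = -10
  − (-4) · M_34   where M_34 = det([2 4 4; 1 4 -2; -3 3 2]) = 104
det = (+1)·(-2)·(-10) + (-1)·(-4)·(104) = 436

The determinant is 436.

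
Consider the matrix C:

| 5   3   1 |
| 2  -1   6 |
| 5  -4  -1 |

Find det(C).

218

Expand along row 1:
  + 5 · |-1 6; -4 -1| = 5·(1 − (-24)) = 125
  − 3 · |2 6; 5 -1| = −3·(-2 − 30) = 96
  + 1 · |2 -1; 5 -4| = 1·(-8 − (-5)) = -3
Sum: (125) + (96) + (-3) = 218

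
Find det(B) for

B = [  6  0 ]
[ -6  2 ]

|B| = 12

det(B) = 6·2 − 0·(-6) = 12 − 0 = 12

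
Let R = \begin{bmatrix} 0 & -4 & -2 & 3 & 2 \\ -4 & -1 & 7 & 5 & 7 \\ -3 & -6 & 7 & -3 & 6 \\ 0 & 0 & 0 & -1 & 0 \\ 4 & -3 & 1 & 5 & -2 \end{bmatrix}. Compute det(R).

Expand along row 4 (it has 4 zeros):
  + (-1) · M_44   where M_44 = det([0 -4 -2 2; -4 -1 7 7; -3 -6 7 6; 4 -3 1 -2]) = -510
det = (+1)·(-1)·(-510) = 510

|R| = 510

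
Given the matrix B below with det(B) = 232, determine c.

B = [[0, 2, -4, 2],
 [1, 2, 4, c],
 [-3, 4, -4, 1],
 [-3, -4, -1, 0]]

Expanding along the row containing c, det(B) is linear in c: det(B) = (-78)·c + (-158).
Set (-78)·c + (-158) = 232  ⇒  (-78)·c = 390  ⇒  c = -5.

c = -5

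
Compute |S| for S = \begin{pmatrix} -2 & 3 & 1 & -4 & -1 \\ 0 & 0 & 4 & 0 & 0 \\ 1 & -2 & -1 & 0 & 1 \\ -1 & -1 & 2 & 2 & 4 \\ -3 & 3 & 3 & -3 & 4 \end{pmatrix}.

Expand along row 2 (it has 4 zeros):
  − (4) · M_23   where M_23 = det([-2 3 -4 -1; 1 -2 0 1; -1 -1 2 4; -3 3 -3 4]) = 38
det = (-1)·(4)·(38) = -152

The determinant is -152.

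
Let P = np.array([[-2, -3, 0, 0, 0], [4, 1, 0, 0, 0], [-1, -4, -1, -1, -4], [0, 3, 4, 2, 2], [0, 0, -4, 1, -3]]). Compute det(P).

P is block lower-triangular with a 2×2 block and a 3×3 block on the diagonal, so its determinant equals the product of the determinants of the diagonal blocks.
det of the 2×2 block = 10
det of the 3×3 block = -44
det = (10)·(-44) = -440

-440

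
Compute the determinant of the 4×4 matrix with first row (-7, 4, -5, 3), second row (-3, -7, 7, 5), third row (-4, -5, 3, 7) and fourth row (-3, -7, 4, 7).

181

Expand along row 1:
  + (-7) · M_11   where M_11 = det([-7 7 5; -5 3 7; -7 4 7]) = -44
  − (4) · M_12   where M_12 = det([-3 7 5; -4 3 7; -3 4 7]) = 35
  + (-5) · M_13   where M_13 = det([-3 -7 5; -4 -5 7; -3 -7 7]) = -26
  − (3) · M_14   where M_14 = det([-3 -7 7; -4 -5 3; -3 -7 4]) = 39
det = (+1)·(-7)·(-44) + (-1)·(4)·(35) + (+1)·(-5)·(-26) + (-1)·(3)·(39) = 181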